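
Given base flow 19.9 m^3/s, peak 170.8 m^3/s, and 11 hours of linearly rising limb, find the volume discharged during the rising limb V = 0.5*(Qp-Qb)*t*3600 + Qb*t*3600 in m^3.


V = 0.5*(170.8 - 19.9)*11*3600 + 19.9*11*3600 = 3.7759e+06 m^3


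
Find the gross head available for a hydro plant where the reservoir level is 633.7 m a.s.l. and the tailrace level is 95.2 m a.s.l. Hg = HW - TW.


Hg = 633.7 - 95.2 = 538.5000 m


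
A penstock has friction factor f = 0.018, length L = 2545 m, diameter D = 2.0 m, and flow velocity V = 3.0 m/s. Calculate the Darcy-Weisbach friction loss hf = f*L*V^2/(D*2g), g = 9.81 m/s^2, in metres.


hf = 0.018 * 2545 * 3.0^2 / (2.0 * 2 * 9.81) = 10.5069 m


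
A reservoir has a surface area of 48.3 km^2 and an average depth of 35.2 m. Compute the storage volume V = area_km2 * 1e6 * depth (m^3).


V = 48.3 * 1e6 * 35.2 = 1.7002e+09 m^3


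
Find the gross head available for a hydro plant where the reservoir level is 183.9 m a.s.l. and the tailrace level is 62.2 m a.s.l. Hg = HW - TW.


Hg = 183.9 - 62.2 = 121.7000 m


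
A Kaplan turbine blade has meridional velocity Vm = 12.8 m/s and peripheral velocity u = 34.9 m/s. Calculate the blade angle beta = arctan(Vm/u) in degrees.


beta = arctan(12.8 / 34.9) = 20.1411 degrees


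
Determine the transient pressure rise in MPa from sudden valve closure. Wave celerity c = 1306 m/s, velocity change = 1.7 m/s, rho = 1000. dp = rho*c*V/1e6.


dp = 1000 * 1306 * 1.7 / 1e6 = 2.2202 MPa


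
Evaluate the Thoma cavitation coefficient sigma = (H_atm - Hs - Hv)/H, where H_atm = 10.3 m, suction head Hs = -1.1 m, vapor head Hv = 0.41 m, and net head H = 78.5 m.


sigma = (10.3 - (-1.1) - 0.41) / 78.5 = 0.1400


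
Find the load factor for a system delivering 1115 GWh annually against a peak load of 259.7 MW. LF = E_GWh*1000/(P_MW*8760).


LF = 1115 * 1000 / (259.7 * 8760) = 0.4901


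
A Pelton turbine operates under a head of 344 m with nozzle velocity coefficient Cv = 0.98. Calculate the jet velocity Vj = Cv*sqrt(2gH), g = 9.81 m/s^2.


Vj = 0.98 * sqrt(2*9.81*344) = 80.5109 m/s


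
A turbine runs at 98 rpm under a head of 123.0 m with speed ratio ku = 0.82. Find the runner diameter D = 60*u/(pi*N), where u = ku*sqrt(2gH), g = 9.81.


u = 0.82 * sqrt(2*9.81*123.0) = 40.2825 m/s
D = 60 * 40.2825 / (pi * 98) = 7.8504 m


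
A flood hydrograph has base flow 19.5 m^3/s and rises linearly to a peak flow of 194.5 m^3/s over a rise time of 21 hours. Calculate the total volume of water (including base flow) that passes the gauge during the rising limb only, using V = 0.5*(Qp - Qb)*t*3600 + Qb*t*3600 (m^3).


V = 0.5*(194.5 - 19.5)*21*3600 + 19.5*21*3600 = 8.0892e+06 m^3


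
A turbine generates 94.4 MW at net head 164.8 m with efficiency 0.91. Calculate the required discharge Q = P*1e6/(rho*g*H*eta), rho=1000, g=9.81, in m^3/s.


Q = 94.4 * 1e6 / (1000 * 9.81 * 164.8 * 0.91) = 64.1659 m^3/s


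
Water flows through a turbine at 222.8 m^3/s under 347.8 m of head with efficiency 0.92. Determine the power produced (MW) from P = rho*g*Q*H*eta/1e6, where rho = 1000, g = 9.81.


P = 1000 * 9.81 * 222.8 * 347.8 * 0.92 / 1e6 = 699.3613 MW


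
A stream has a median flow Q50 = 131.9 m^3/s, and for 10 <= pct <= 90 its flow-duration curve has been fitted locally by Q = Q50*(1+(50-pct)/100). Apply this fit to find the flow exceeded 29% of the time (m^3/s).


Q = 131.9 * (1 + (50 - 29)/100) = 159.5990 m^3/s


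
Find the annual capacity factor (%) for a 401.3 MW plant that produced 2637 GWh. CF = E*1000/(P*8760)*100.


CF = 2637 * 1000 / (401.3 * 8760) * 100 = 75.0131 %


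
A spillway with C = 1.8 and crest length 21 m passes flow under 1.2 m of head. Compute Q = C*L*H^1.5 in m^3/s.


Q = 1.8 * 21 * 1.2^1.5 = 49.6894 m^3/s


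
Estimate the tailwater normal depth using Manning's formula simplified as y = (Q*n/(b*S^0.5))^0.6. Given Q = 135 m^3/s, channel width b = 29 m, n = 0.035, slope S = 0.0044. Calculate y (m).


y = (135 * 0.035 / (29 * 0.0044^0.5))^0.6 = 1.7146 m


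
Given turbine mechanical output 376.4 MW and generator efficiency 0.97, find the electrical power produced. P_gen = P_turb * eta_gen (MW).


P_gen = 376.4 * 0.97 = 365.1080 MW


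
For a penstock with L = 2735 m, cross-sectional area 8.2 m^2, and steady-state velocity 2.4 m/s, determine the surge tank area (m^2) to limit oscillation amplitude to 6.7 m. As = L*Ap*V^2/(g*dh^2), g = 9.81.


As = 2735 * 8.2 * 2.4^2 / (9.81 * 6.7^2) = 293.3425 m^2


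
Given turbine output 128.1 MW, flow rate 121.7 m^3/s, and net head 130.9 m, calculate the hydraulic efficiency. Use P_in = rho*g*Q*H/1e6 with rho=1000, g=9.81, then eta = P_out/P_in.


P_in = 1000 * 9.81 * 121.7 * 130.9 / 1e6 = 156.2785 MW
eta = 128.1 / 156.2785 = 0.8197


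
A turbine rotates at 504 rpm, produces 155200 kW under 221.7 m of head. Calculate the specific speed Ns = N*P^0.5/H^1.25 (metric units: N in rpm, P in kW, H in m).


Ns = 504 * 155200^0.5 / 221.7^1.25 = 232.0969


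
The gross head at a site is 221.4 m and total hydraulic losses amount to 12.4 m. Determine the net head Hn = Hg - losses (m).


Hn = 221.4 - 12.4 = 209.0000 m


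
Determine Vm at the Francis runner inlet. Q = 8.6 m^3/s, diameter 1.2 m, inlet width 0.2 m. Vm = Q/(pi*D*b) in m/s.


Vm = 8.6 / (pi * 1.2 * 0.2) = 11.4061 m/s


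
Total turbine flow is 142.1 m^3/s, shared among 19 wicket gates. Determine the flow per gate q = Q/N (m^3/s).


q = 142.1 / 19 = 7.4789 m^3/s


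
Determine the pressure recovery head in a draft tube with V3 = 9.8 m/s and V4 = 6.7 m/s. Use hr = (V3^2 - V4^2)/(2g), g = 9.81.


hr = (9.8^2 - 6.7^2) / (2*9.81) = 2.6070 m


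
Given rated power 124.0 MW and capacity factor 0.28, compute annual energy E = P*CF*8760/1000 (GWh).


E = 124.0 * 0.28 * 8760 / 1000 = 304.1472 GWh


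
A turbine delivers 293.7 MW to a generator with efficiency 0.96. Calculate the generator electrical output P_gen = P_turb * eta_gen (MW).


P_gen = 293.7 * 0.96 = 281.9520 MW


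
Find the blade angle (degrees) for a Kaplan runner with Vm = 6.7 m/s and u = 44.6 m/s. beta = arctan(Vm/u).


beta = arctan(6.7 / 44.6) = 8.5433 degrees


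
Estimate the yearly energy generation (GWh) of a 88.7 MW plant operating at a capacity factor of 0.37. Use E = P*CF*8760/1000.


E = 88.7 * 0.37 * 8760 / 1000 = 287.4944 GWh


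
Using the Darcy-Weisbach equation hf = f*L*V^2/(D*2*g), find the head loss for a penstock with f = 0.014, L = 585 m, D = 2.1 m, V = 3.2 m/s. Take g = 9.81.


hf = 0.014 * 585 * 3.2^2 / (2.1 * 2 * 9.81) = 2.0355 m


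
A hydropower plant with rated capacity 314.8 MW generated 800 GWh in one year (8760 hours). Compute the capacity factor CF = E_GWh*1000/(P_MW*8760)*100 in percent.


CF = 800 * 1000 / (314.8 * 8760) * 100 = 29.0102 %


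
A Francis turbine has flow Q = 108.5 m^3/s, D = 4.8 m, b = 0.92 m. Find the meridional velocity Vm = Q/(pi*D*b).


Vm = 108.5 / (pi * 4.8 * 0.92) = 7.8208 m/s


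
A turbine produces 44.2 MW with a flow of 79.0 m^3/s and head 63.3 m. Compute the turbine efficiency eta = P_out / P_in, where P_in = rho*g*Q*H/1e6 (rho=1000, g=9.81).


P_in = 1000 * 9.81 * 79.0 * 63.3 / 1e6 = 49.0569 MW
eta = 44.2 / 49.0569 = 0.9010


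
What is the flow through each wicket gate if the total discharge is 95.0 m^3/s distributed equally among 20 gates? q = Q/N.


q = 95.0 / 20 = 4.7500 m^3/s


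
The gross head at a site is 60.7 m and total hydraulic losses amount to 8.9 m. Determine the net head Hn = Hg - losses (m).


Hn = 60.7 - 8.9 = 51.8000 m


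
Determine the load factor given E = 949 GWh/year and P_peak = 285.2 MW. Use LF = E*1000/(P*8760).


LF = 949 * 1000 / (285.2 * 8760) = 0.3799


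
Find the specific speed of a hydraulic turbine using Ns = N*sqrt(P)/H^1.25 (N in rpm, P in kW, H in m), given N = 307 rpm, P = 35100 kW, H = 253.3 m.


Ns = 307 * 35100^0.5 / 253.3^1.25 = 56.9178


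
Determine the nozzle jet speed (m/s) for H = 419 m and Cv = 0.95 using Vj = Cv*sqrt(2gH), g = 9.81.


Vj = 0.95 * sqrt(2*9.81*419) = 86.1351 m/s


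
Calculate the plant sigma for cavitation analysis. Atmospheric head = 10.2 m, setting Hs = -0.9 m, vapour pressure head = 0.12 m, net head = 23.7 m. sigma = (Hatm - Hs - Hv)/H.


sigma = (10.2 - (-0.9) - 0.12) / 23.7 = 0.4633


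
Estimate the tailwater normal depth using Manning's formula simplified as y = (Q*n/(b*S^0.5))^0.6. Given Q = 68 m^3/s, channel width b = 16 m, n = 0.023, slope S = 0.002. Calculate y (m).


y = (68 * 0.023 / (16 * 0.002^0.5))^0.6 = 1.5987 m


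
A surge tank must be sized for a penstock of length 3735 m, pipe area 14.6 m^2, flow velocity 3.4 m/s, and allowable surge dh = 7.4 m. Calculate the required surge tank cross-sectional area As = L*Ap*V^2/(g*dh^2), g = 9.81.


As = 3735 * 14.6 * 3.4^2 / (9.81 * 7.4^2) = 1173.4615 m^2


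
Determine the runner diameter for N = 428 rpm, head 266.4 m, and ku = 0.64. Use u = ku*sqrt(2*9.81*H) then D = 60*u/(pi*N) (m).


u = 0.64 * sqrt(2*9.81*266.4) = 46.2697 m/s
D = 60 * 46.2697 / (pi * 428) = 2.0647 m


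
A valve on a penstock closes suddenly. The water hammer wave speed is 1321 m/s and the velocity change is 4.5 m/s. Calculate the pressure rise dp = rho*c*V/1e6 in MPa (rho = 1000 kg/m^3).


dp = 1000 * 1321 * 4.5 / 1e6 = 5.9445 MPa


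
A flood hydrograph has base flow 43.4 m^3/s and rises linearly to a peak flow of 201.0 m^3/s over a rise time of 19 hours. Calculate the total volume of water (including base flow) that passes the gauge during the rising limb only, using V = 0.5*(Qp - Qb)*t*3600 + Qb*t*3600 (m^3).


V = 0.5*(201.0 - 43.4)*19*3600 + 43.4*19*3600 = 8.3585e+06 m^3


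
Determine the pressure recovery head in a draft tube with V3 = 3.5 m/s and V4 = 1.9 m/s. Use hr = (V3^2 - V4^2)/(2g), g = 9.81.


hr = (3.5^2 - 1.9^2) / (2*9.81) = 0.4404 m


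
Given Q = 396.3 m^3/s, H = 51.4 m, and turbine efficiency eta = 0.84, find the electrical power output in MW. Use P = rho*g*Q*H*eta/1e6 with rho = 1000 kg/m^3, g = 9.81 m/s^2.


P = 1000 * 9.81 * 396.3 * 51.4 * 0.84 / 1e6 = 167.8555 MW


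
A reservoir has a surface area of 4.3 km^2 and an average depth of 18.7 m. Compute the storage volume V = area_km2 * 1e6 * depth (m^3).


V = 4.3 * 1e6 * 18.7 = 8.0410e+07 m^3


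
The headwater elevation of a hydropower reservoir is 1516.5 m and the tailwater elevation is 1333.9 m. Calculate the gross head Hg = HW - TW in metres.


Hg = 1516.5 - 1333.9 = 182.6000 m


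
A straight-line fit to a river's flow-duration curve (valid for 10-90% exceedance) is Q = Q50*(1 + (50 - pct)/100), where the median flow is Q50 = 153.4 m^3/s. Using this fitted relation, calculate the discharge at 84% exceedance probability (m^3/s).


Q = 153.4 * (1 + (50 - 84)/100) = 101.2440 m^3/s


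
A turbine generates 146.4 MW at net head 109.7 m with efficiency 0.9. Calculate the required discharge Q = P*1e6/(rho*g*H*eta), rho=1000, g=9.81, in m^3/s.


Q = 146.4 * 1e6 / (1000 * 9.81 * 109.7 * 0.9) = 151.1551 m^3/s


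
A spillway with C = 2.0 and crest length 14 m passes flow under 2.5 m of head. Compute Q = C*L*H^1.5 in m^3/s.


Q = 2.0 * 14 * 2.5^1.5 = 110.6797 m^3/s


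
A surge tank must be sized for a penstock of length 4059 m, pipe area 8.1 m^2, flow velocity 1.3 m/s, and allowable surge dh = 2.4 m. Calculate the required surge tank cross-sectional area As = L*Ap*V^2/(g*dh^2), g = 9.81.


As = 4059 * 8.1 * 1.3^2 / (9.81 * 2.4^2) = 983.3300 m^2


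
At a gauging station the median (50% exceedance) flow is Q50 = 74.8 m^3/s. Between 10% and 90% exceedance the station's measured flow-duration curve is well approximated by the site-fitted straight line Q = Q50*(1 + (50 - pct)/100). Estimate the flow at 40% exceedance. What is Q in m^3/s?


Q = 74.8 * (1 + (50 - 40)/100) = 82.2800 m^3/s


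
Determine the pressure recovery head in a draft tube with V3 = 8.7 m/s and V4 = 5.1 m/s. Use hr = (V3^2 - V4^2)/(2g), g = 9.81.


hr = (8.7^2 - 5.1^2) / (2*9.81) = 2.5321 m


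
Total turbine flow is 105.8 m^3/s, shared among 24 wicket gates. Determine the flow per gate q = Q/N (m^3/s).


q = 105.8 / 24 = 4.4083 m^3/s


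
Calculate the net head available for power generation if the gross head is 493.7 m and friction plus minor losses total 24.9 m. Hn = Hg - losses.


Hn = 493.7 - 24.9 = 468.8000 m


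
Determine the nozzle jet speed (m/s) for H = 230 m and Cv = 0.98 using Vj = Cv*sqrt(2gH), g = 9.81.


Vj = 0.98 * sqrt(2*9.81*230) = 65.8324 m/s


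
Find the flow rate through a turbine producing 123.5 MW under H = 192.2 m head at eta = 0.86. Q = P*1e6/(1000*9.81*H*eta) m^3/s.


Q = 123.5 * 1e6 / (1000 * 9.81 * 192.2 * 0.86) = 76.1634 m^3/s


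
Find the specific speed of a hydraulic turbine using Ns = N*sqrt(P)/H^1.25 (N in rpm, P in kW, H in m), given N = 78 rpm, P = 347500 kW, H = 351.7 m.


Ns = 78 * 347500^0.5 / 351.7^1.25 = 30.1895


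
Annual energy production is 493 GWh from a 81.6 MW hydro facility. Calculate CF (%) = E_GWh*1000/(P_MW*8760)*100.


CF = 493 * 1000 / (81.6 * 8760) * 100 = 68.9688 %


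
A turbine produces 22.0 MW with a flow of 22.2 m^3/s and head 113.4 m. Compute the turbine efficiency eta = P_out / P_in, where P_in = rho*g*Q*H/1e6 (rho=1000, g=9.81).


P_in = 1000 * 9.81 * 22.2 * 113.4 / 1e6 = 24.6965 MW
eta = 22.0 / 24.6965 = 0.8908


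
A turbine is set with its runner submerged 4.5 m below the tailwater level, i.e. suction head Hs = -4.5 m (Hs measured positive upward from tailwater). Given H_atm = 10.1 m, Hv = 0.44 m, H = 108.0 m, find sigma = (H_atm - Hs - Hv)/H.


sigma = (10.1 - (-4.5) - 0.44) / 108.0 = 0.1311


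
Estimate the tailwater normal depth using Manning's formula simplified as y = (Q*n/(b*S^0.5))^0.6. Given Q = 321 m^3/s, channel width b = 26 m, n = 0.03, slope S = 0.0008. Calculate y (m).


y = (321 * 0.03 / (26 * 0.0008^0.5))^0.6 = 4.6802 m


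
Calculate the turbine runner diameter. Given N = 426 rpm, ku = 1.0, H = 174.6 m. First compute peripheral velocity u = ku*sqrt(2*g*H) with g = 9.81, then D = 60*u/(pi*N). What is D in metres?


u = 1.0 * sqrt(2*9.81*174.6) = 58.5291 m/s
D = 60 * 58.5291 / (pi * 426) = 2.6240 m


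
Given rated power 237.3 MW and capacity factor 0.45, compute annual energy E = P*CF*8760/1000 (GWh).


E = 237.3 * 0.45 * 8760 / 1000 = 935.4366 GWh


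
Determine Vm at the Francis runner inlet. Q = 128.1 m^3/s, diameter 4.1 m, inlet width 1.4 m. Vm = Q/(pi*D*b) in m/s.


Vm = 128.1 / (pi * 4.1 * 1.4) = 7.1037 m/s


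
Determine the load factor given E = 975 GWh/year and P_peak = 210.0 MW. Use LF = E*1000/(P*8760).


LF = 975 * 1000 / (210.0 * 8760) = 0.5300


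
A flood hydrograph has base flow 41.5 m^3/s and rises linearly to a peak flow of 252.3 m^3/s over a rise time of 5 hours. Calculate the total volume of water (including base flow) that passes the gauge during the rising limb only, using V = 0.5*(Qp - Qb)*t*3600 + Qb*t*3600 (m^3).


V = 0.5*(252.3 - 41.5)*5*3600 + 41.5*5*3600 = 2.6442e+06 m^3


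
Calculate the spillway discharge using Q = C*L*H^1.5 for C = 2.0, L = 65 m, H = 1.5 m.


Q = 2.0 * 65 * 1.5^1.5 = 238.8252 m^3/s


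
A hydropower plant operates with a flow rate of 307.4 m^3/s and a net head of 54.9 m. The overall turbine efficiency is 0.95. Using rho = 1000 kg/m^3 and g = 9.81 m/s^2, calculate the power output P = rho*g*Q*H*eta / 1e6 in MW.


P = 1000 * 9.81 * 307.4 * 54.9 * 0.95 / 1e6 = 157.2783 MW


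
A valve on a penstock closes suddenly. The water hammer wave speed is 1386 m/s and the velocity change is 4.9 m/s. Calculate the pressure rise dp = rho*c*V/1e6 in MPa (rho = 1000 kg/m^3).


dp = 1000 * 1386 * 4.9 / 1e6 = 6.7914 MPa


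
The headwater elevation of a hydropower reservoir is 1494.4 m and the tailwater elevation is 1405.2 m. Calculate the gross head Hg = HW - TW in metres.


Hg = 1494.4 - 1405.2 = 89.2000 m


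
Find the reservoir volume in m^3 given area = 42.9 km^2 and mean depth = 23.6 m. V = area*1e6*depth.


V = 42.9 * 1e6 * 23.6 = 1.0124e+09 m^3


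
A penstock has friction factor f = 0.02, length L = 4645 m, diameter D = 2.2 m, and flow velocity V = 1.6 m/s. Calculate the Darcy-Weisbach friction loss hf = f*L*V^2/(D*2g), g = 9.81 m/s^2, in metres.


hf = 0.02 * 4645 * 1.6^2 / (2.2 * 2 * 9.81) = 5.5098 m


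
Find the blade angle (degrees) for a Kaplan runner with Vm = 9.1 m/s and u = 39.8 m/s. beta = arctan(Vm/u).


beta = arctan(9.1 / 39.8) = 12.8789 degrees


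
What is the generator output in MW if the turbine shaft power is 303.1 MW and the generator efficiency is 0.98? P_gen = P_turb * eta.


P_gen = 303.1 * 0.98 = 297.0380 MW


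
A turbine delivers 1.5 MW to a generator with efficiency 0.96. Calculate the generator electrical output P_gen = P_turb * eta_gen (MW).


P_gen = 1.5 * 0.96 = 1.4400 MW


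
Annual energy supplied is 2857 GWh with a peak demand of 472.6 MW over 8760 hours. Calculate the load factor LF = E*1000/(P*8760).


LF = 2857 * 1000 / (472.6 * 8760) = 0.6901


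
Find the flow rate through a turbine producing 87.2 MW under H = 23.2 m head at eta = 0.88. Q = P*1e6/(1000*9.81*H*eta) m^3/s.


Q = 87.2 * 1e6 / (1000 * 9.81 * 23.2 * 0.88) = 435.3884 m^3/s


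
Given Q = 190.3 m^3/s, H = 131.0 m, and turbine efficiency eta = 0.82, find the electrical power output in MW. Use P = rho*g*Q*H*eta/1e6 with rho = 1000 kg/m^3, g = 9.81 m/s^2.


P = 1000 * 9.81 * 190.3 * 131.0 * 0.82 / 1e6 = 200.5363 MW


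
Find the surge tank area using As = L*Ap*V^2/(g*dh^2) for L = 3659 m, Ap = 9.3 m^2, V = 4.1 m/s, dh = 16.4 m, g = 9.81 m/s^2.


As = 3659 * 9.3 * 4.1^2 / (9.81 * 16.4^2) = 216.7985 m^2


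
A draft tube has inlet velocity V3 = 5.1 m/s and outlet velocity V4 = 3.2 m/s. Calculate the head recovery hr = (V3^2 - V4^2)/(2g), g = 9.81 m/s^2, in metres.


hr = (5.1^2 - 3.2^2) / (2*9.81) = 0.8038 m


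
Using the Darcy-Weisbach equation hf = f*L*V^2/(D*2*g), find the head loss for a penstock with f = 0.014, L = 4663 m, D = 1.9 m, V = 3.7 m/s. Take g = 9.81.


hf = 0.014 * 4663 * 3.7^2 / (1.9 * 2 * 9.81) = 23.9742 m


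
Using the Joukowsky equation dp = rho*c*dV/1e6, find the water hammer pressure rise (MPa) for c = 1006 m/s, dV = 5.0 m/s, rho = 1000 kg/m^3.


dp = 1000 * 1006 * 5.0 / 1e6 = 5.0300 MPa


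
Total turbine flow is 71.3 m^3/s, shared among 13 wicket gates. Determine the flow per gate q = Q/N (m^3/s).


q = 71.3 / 13 = 5.4846 m^3/s


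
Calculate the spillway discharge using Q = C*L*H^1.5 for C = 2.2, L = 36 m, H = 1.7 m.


Q = 2.2 * 36 * 1.7^1.5 = 175.5491 m^3/s


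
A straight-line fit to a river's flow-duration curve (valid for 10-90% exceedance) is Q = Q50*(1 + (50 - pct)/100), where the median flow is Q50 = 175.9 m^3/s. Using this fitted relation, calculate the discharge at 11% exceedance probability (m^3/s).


Q = 175.9 * (1 + (50 - 11)/100) = 244.5010 m^3/s


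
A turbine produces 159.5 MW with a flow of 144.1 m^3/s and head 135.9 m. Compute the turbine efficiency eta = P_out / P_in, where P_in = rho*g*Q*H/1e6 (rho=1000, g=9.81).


P_in = 1000 * 9.81 * 144.1 * 135.9 / 1e6 = 192.1111 MW
eta = 159.5 / 192.1111 = 0.8302


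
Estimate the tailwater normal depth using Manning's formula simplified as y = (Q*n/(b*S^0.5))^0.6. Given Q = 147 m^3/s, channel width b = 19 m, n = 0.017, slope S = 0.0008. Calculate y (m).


y = (147 * 0.017 / (19 * 0.0008^0.5))^0.6 = 2.5147 m


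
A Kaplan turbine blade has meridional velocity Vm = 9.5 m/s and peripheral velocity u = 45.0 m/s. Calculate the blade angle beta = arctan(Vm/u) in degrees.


beta = arctan(9.5 / 45.0) = 11.9207 degrees


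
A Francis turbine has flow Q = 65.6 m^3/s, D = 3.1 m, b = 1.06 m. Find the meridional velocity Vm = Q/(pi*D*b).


Vm = 65.6 / (pi * 3.1 * 1.06) = 6.3546 m/s


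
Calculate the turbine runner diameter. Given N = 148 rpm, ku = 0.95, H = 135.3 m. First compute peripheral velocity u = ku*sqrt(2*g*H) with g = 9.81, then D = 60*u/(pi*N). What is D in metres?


u = 0.95 * sqrt(2*9.81*135.3) = 48.9465 m/s
D = 60 * 48.9465 / (pi * 148) = 6.3163 m


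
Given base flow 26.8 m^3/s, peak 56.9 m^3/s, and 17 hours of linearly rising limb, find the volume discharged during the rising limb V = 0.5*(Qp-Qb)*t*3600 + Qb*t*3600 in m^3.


V = 0.5*(56.9 - 26.8)*17*3600 + 26.8*17*3600 = 2.5612e+06 m^3


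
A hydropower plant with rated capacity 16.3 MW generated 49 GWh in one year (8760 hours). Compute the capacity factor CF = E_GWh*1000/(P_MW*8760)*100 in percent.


CF = 49 * 1000 / (16.3 * 8760) * 100 = 34.3166 %


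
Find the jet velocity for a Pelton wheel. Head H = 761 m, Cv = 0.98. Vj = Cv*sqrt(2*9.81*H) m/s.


Vj = 0.98 * sqrt(2*9.81*761) = 119.7479 m/s


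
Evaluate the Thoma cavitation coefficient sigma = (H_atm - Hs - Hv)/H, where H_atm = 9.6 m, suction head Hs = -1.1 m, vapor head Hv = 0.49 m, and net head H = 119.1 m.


sigma = (9.6 - (-1.1) - 0.49) / 119.1 = 0.0857


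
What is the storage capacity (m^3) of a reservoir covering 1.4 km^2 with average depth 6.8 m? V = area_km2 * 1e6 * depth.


V = 1.4 * 1e6 * 6.8 = 9.5200e+06 m^3


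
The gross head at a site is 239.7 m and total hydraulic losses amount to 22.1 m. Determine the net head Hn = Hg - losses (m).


Hn = 239.7 - 22.1 = 217.6000 m


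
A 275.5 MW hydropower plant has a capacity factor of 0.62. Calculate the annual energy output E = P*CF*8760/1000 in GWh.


E = 275.5 * 0.62 * 8760 / 1000 = 1496.2956 GWh


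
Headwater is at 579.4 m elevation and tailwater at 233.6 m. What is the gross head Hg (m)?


Hg = 579.4 - 233.6 = 345.8000 m


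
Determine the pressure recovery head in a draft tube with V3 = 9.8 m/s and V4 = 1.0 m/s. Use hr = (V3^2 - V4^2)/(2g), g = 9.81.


hr = (9.8^2 - 1.0^2) / (2*9.81) = 4.8440 m


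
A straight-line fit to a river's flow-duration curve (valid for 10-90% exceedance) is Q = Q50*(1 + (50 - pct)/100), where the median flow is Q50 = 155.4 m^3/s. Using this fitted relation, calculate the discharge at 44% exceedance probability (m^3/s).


Q = 155.4 * (1 + (50 - 44)/100) = 164.7240 m^3/s


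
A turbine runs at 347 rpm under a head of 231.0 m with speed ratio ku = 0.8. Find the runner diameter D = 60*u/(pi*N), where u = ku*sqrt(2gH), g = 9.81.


u = 0.8 * sqrt(2*9.81*231.0) = 53.8574 m/s
D = 60 * 53.8574 / (pi * 347) = 2.9643 m


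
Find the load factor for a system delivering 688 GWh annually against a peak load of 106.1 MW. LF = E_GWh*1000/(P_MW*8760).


LF = 688 * 1000 / (106.1 * 8760) = 0.7402


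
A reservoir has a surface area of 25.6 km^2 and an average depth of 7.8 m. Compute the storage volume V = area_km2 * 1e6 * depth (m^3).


V = 25.6 * 1e6 * 7.8 = 1.9968e+08 m^3


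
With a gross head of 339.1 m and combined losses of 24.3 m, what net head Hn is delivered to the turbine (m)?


Hn = 339.1 - 24.3 = 314.8000 m


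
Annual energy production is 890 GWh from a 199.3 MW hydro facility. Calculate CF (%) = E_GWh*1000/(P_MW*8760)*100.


CF = 890 * 1000 / (199.3 * 8760) * 100 = 50.9775 %


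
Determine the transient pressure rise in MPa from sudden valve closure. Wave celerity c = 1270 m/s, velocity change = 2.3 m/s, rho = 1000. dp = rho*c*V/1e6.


dp = 1000 * 1270 * 2.3 / 1e6 = 2.9210 MPa


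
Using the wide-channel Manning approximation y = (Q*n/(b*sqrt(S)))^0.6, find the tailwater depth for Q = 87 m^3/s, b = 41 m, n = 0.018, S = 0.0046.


y = (87 * 0.018 / (41 * 0.0046^0.5))^0.6 = 0.7086 m


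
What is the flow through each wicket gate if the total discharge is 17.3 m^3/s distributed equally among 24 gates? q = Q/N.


q = 17.3 / 24 = 0.7208 m^3/s


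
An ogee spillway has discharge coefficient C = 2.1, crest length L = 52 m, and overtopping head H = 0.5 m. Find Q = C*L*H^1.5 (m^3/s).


Q = 2.1 * 52 * 0.5^1.5 = 38.6080 m^3/s


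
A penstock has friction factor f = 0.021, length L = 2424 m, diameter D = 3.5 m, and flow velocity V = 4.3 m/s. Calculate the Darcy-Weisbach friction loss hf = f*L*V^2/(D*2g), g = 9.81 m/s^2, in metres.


hf = 0.021 * 2424 * 4.3^2 / (3.5 * 2 * 9.81) = 13.7063 m


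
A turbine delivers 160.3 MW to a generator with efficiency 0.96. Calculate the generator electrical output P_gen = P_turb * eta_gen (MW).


P_gen = 160.3 * 0.96 = 153.8880 MW


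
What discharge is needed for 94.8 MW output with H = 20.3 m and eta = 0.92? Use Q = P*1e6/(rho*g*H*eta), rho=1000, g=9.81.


Q = 94.8 * 1e6 / (1000 * 9.81 * 20.3 * 0.92) = 517.4346 m^3/s


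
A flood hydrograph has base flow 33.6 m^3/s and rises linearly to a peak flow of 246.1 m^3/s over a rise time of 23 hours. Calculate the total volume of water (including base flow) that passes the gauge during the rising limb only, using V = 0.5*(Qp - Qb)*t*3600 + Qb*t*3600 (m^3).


V = 0.5*(246.1 - 33.6)*23*3600 + 33.6*23*3600 = 1.1580e+07 m^3


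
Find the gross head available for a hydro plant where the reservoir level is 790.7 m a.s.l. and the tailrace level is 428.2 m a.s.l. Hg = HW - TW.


Hg = 790.7 - 428.2 = 362.5000 m


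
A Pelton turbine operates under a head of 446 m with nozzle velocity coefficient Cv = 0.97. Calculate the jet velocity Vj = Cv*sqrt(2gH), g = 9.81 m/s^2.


Vj = 0.97 * sqrt(2*9.81*446) = 90.7379 m/s


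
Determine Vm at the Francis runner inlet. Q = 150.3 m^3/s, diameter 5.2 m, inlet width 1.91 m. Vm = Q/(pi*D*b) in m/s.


Vm = 150.3 / (pi * 5.2 * 1.91) = 4.8170 m/s


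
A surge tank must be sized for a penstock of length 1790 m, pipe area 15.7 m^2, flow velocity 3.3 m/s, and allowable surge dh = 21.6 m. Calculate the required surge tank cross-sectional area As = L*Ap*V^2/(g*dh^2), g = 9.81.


As = 1790 * 15.7 * 3.3^2 / (9.81 * 21.6^2) = 66.8658 m^2


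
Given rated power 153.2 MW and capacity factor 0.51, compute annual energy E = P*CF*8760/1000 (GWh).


E = 153.2 * 0.51 * 8760 / 1000 = 684.4363 GWh


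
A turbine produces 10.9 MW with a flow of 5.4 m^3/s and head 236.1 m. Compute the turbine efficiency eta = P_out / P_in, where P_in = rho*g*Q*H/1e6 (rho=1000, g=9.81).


P_in = 1000 * 9.81 * 5.4 * 236.1 / 1e6 = 12.5072 MW
eta = 10.9 / 12.5072 = 0.8715


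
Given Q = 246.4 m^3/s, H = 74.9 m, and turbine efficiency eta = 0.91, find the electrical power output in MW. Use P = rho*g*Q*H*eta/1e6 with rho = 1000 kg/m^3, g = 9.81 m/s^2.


P = 1000 * 9.81 * 246.4 * 74.9 * 0.91 / 1e6 = 164.7528 MW


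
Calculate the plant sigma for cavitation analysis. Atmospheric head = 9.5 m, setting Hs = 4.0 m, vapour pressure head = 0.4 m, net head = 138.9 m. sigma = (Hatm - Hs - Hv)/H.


sigma = (9.5 - 4.0 - 0.4) / 138.9 = 0.0367


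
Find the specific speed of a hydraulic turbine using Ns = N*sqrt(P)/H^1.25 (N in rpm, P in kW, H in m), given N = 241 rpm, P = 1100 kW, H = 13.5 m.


Ns = 241 * 1100^0.5 / 13.5^1.25 = 308.8845


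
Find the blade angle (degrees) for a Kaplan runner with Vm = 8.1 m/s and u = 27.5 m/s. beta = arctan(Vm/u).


beta = arctan(8.1 / 27.5) = 16.4121 degrees


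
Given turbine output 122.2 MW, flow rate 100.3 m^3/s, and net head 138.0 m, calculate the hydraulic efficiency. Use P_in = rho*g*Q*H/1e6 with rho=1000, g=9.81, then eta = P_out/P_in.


P_in = 1000 * 9.81 * 100.3 * 138.0 / 1e6 = 135.7841 MW
eta = 122.2 / 135.7841 = 0.9000


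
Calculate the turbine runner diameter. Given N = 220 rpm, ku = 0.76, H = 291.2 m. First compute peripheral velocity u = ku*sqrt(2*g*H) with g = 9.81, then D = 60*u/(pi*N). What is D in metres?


u = 0.76 * sqrt(2*9.81*291.2) = 57.4459 m/s
D = 60 * 57.4459 / (pi * 220) = 4.9870 m


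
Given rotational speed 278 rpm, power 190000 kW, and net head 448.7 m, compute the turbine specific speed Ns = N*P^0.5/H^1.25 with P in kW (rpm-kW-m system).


Ns = 278 * 190000^0.5 / 448.7^1.25 = 58.6782


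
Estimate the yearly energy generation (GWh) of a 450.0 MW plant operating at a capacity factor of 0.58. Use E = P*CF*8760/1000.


E = 450.0 * 0.58 * 8760 / 1000 = 2286.3600 GWh


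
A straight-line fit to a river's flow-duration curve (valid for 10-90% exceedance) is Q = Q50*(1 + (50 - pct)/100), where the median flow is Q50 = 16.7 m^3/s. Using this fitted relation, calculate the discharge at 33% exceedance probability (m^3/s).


Q = 16.7 * (1 + (50 - 33)/100) = 19.5390 m^3/s


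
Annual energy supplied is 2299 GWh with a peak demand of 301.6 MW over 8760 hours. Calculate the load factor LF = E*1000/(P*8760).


LF = 2299 * 1000 / (301.6 * 8760) = 0.8702


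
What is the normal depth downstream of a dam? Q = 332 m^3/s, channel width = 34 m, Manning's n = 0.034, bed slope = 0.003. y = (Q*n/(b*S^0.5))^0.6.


y = (332 * 0.034 / (34 * 0.003^0.5))^0.6 = 2.9481 m


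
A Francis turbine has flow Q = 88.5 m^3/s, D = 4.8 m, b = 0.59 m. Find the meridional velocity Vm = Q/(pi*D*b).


Vm = 88.5 / (pi * 4.8 * 0.59) = 9.9472 m/s


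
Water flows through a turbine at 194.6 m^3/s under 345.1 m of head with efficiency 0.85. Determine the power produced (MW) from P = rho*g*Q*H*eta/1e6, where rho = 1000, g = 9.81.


P = 1000 * 9.81 * 194.6 * 345.1 * 0.85 / 1e6 = 559.9841 MW


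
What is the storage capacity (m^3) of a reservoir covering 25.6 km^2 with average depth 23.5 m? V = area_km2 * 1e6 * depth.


V = 25.6 * 1e6 * 23.5 = 6.0160e+08 m^3


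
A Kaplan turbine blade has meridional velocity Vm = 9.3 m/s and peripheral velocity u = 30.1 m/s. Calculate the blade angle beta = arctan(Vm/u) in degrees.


beta = arctan(9.3 / 30.1) = 17.1696 degrees


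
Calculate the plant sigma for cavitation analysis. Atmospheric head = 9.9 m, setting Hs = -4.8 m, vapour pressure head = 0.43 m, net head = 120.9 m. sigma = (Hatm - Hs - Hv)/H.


sigma = (9.9 - (-4.8) - 0.43) / 120.9 = 0.1180


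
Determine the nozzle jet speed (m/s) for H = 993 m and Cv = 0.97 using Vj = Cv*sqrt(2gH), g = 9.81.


Vj = 0.97 * sqrt(2*9.81*993) = 135.3929 m/s


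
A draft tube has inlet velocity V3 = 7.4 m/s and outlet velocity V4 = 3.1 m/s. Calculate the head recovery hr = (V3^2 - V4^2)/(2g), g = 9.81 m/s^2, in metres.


hr = (7.4^2 - 3.1^2) / (2*9.81) = 2.3012 m


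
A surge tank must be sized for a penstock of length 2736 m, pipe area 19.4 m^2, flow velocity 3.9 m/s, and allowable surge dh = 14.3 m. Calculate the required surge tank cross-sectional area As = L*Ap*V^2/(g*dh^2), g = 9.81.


As = 2736 * 19.4 * 3.9^2 / (9.81 * 14.3^2) = 402.4445 m^2


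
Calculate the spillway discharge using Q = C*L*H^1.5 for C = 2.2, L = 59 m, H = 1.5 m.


Q = 2.2 * 59 * 1.5^1.5 = 238.4578 m^3/s


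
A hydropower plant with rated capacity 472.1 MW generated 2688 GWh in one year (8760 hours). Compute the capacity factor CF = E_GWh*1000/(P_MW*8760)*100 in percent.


CF = 2688 * 1000 / (472.1 * 8760) * 100 = 64.9967 %


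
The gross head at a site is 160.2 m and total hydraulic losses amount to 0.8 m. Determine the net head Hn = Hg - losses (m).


Hn = 160.2 - 0.8 = 159.4000 m


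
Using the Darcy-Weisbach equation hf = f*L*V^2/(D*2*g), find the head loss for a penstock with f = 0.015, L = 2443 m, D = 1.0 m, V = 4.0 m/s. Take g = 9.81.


hf = 0.015 * 2443 * 4.0^2 / (1.0 * 2 * 9.81) = 29.8838 m


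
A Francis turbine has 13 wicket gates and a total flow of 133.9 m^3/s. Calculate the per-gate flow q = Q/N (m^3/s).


q = 133.9 / 13 = 10.3000 m^3/s


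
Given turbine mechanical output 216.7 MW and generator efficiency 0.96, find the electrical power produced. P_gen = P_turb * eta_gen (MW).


P_gen = 216.7 * 0.96 = 208.0320 MW


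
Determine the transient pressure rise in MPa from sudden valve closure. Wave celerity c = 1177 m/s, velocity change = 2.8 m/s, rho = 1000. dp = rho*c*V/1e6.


dp = 1000 * 1177 * 2.8 / 1e6 = 3.2956 MPa


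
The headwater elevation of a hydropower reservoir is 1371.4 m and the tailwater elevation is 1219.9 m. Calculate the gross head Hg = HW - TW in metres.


Hg = 1371.4 - 1219.9 = 151.5000 m


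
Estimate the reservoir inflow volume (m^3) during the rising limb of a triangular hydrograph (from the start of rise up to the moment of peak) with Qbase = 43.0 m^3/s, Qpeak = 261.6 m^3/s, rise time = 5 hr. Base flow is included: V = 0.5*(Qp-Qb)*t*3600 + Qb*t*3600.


V = 0.5*(261.6 - 43.0)*5*3600 + 43.0*5*3600 = 2.7414e+06 m^3


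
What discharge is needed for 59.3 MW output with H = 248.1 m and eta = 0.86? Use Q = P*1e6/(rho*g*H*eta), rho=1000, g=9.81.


Q = 59.3 * 1e6 / (1000 * 9.81 * 248.1 * 0.86) = 28.3309 m^3/s


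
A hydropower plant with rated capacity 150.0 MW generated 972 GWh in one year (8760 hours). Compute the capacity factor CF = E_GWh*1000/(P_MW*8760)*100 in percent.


CF = 972 * 1000 / (150.0 * 8760) * 100 = 73.9726 %


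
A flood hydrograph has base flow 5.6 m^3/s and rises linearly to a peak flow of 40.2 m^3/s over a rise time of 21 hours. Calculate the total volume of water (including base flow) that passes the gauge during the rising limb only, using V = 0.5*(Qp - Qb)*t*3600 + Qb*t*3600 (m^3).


V = 0.5*(40.2 - 5.6)*21*3600 + 5.6*21*3600 = 1.7312e+06 m^3


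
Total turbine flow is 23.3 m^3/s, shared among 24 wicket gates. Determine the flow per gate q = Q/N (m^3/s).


q = 23.3 / 24 = 0.9708 m^3/s


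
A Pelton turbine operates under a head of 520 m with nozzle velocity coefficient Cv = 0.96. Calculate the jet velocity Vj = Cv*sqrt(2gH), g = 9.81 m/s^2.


Vj = 0.96 * sqrt(2*9.81*520) = 96.9667 m/s


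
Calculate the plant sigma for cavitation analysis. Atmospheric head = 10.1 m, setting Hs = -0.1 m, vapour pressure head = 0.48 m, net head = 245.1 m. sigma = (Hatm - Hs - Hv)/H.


sigma = (10.1 - (-0.1) - 0.48) / 245.1 = 0.0397


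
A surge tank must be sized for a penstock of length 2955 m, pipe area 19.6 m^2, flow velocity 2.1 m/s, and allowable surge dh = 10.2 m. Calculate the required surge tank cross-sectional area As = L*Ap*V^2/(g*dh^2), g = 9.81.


As = 2955 * 19.6 * 2.1^2 / (9.81 * 10.2^2) = 250.2550 m^2


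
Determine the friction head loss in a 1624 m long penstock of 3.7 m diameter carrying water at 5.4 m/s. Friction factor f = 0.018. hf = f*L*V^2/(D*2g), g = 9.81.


hf = 0.018 * 1624 * 5.4^2 / (3.7 * 2 * 9.81) = 11.7421 m


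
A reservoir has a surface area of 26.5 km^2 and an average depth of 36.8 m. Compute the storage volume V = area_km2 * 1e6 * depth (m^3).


V = 26.5 * 1e6 * 36.8 = 9.7520e+08 m^3


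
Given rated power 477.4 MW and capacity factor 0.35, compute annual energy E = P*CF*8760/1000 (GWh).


E = 477.4 * 0.35 * 8760 / 1000 = 1463.7084 GWh


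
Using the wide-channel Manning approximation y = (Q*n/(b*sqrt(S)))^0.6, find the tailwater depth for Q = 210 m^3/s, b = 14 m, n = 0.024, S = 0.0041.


y = (210 * 0.024 / (14 * 0.0041^0.5))^0.6 = 2.8180 m


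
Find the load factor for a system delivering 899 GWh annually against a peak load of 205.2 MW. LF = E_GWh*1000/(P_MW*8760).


LF = 899 * 1000 / (205.2 * 8760) = 0.5001


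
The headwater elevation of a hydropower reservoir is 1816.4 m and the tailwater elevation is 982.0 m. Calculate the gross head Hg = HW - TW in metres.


Hg = 1816.4 - 982.0 = 834.4000 m


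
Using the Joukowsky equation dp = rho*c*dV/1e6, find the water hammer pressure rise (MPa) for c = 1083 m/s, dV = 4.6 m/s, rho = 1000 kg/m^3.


dp = 1000 * 1083 * 4.6 / 1e6 = 4.9818 MPa


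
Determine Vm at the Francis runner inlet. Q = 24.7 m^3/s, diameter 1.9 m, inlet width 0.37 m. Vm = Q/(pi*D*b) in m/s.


Vm = 24.7 / (pi * 1.9 * 0.37) = 11.1839 m/s


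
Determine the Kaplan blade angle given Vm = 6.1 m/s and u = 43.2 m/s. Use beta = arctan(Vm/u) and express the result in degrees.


beta = arctan(6.1 / 43.2) = 8.0372 degrees


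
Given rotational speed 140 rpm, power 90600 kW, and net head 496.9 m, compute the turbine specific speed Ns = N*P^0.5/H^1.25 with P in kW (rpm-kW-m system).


Ns = 140 * 90600^0.5 / 496.9^1.25 = 17.9620


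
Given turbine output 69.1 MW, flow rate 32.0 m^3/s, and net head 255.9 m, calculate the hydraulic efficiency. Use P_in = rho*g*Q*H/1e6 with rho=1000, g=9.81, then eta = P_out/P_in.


P_in = 1000 * 9.81 * 32.0 * 255.9 / 1e6 = 80.3321 MW
eta = 69.1 / 80.3321 = 0.8602


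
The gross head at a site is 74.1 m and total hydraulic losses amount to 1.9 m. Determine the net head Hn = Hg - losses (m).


Hn = 74.1 - 1.9 = 72.2000 m


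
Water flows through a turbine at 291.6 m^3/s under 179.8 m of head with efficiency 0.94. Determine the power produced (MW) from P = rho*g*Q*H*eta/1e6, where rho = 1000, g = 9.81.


P = 1000 * 9.81 * 291.6 * 179.8 * 0.94 / 1e6 = 483.4751 MW


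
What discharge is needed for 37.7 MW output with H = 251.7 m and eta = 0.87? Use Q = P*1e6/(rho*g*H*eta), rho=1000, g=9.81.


Q = 37.7 * 1e6 / (1000 * 9.81 * 251.7 * 0.87) = 17.5497 m^3/s


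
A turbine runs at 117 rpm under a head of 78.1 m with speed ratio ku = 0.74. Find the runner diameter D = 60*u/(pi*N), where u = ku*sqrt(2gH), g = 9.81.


u = 0.74 * sqrt(2*9.81*78.1) = 28.9672 m/s
D = 60 * 28.9672 / (pi * 117) = 4.7285 m


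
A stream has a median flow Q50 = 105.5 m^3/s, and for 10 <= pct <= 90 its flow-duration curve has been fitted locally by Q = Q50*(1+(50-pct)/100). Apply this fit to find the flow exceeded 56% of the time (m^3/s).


Q = 105.5 * (1 + (50 - 56)/100) = 99.1700 m^3/s


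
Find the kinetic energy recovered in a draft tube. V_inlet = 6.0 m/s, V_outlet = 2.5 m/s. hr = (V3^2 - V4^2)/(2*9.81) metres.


hr = (6.0^2 - 2.5^2) / (2*9.81) = 1.5163 m


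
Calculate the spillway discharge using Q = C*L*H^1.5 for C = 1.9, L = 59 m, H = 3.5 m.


Q = 1.9 * 59 * 3.5^1.5 = 734.0196 m^3/s


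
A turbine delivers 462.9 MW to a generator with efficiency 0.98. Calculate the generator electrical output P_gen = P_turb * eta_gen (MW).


P_gen = 462.9 * 0.98 = 453.6420 MW


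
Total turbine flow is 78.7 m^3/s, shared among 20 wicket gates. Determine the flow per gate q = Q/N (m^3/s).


q = 78.7 / 20 = 3.9350 m^3/s


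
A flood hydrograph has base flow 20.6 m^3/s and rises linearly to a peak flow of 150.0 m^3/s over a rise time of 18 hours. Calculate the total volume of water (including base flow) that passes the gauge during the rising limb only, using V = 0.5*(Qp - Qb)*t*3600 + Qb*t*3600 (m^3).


V = 0.5*(150.0 - 20.6)*18*3600 + 20.6*18*3600 = 5.5274e+06 m^3


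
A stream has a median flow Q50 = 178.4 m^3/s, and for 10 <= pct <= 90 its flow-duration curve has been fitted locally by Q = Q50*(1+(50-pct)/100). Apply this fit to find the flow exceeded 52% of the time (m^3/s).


Q = 178.4 * (1 + (50 - 52)/100) = 174.8320 m^3/s


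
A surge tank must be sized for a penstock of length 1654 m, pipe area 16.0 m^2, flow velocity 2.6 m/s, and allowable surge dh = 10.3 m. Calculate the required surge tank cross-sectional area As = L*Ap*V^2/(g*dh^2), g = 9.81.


As = 1654 * 16.0 * 2.6^2 / (9.81 * 10.3^2) = 171.8932 m^2


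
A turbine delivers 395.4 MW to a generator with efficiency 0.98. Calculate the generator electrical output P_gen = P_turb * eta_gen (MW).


P_gen = 395.4 * 0.98 = 387.4920 MW


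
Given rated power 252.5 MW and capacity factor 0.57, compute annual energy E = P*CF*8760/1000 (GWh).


E = 252.5 * 0.57 * 8760 / 1000 = 1260.7830 GWh


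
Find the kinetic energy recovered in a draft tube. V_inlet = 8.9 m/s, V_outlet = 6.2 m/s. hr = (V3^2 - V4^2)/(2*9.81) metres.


hr = (8.9^2 - 6.2^2) / (2*9.81) = 2.0780 m


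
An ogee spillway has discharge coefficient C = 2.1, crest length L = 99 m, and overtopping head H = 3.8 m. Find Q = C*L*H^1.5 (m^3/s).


Q = 2.1 * 99 * 3.8^1.5 = 1540.0325 m^3/s
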